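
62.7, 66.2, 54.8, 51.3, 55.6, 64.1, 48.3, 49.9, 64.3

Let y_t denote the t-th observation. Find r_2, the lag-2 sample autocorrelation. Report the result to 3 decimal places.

Mean ȳ = (62.7 + 66.2 + 54.8 + 51.3 + 55.6 + 64.1 + 48.3 + 49.9 + 64.3)/9 = 57.4667
Numerator Σ_{t=1}^{7}(y_t−ȳ)(y_{t+2}−ȳ) = -199.4589
Denominator Σ(y_t−ȳ)² = 384.2600
r_2 = -199.4589 / 384.2600 = -0.519

-0.519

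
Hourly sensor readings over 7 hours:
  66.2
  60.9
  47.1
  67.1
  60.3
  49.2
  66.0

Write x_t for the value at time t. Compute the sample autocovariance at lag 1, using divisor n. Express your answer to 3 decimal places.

-24.397

Mean x̄ = (66.2 + 60.9 + 47.1 + 67.1 + 60.3 + 49.2 + 66.0)/7 = 59.5429
Σ_{t=1}^{6}(x_t−x̄)(x_{t+1}−x̄) = -170.7790
γ_1 = -170.7790 / 7 = -24.397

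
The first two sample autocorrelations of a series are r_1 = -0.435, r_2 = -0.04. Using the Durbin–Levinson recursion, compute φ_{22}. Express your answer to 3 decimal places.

φ_{22} = (r_2 − r_1²) / (1 − r_1²)
r_1² = (-0.435)² = 0.189225
Numerator = -0.04 − 0.1892 = -0.2292; denominator = 1 − 0.1892 = 0.8108
φ_{22} = -0.2292 / 0.8108 = -0.283

-0.283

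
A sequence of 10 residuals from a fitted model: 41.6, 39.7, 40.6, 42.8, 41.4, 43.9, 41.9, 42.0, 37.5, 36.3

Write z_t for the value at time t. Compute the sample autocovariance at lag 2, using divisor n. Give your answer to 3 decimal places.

-0.070

Mean z̄ = (41.6 + 39.7 + 40.6 + 42.8 + 41.4 + 43.9 + 41.9 + 42.0 + 37.5 + 36.3)/10 = 40.7700
Σ_{t=1}^{8}(z_t−z̄)(z_{t+2}−z̄) = -0.6978
γ_2 = -0.6978 / 10 = -0.070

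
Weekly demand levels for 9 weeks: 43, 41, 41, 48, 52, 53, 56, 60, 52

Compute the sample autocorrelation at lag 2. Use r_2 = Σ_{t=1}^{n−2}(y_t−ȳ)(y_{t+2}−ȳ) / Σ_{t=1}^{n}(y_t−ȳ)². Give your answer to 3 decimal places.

Mean ȳ = (43 + 41 + 41 + 48 + 52 + 53 + 56 + 60 + 52)/9 = 49.5556
Σ(y_t−ȳ)(y_{t+2}−ȳ) = (56.0864) + (13.3086) + (-20.9136) + (-5.3580) + (15.7531) + (35.9753) + (15.7531) = 110.6049
Denominator Σ(y_t−ȳ)² = 366.2222
r_2 = 110.6049 / 366.2222 = 0.302

0.302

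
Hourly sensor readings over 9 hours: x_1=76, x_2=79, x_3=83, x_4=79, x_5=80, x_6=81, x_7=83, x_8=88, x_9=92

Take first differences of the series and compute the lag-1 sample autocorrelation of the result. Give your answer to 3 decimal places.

0.054

First differences Δx: 3, 4, -4, 1, 1, 2, 5, 4
Mean of differences = 2.0000
Numerator Σ(Δx_t−Δx̄)(Δx_{t+1}−Δx̄) = 3.0000
Denominator Σ(Δx_t−Δx̄)² = 56.0000
r_1(Δx) = 3.0000 / 56.0000 = 0.054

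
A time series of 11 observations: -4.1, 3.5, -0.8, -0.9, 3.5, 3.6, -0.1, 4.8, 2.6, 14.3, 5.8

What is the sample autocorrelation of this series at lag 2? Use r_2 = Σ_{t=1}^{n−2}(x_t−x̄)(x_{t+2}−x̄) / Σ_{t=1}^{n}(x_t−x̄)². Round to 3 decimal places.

0.175

Mean x̄ = (-4.1 + 3.5 − 0.8 − 0.9 + 3.5 + 3.6 − 0.1 + 4.8 + 2.6 + 14.3 + 5.8)/11 = 2.9273
Numerator Σ_{t=1}^{9}(x_t−x̄)(x_{t+2}−x̄) = 40.1658
Denominator Σ(x_t−x̄)² = 229.4018
r_2 = 40.1658 / 229.4018 = 0.175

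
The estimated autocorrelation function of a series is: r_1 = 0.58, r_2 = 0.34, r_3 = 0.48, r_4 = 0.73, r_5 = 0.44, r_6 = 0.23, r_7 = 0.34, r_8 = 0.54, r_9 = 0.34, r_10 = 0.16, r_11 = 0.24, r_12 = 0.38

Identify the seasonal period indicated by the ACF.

The largest autocorrelation is r_4 = 0.73; the remaining lags stay at or below 0.58. The elevated value at lag 1 (0.58), dropping to 0.34 at lag 2, reflects decaying short-term dependence rather than seasonality.
The dominant spike at lag 4 indicates a seasonal period of 4.

4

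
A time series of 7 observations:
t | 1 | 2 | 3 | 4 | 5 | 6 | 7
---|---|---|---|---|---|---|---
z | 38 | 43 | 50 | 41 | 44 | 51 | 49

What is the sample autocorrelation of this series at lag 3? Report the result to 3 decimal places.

Mean z̄ = (38 + 43 + 50 + 41 + 44 + 51 + 49)/7 = 45.1429
Deviations from mean: -7.1429, -2.1429, 4.8571, -4.1429, -1.1429, 5.8571, 3.8571
Σ(z_t−z̄)(z_{t+3}−z̄) = (29.5918) + (2.4490) + (28.4490) + (-15.9796) = 44.5102
Denominator Σ(z_t−z̄)² = 146.8571
r_3 = 44.5102 / 146.8571 = 0.303

0.303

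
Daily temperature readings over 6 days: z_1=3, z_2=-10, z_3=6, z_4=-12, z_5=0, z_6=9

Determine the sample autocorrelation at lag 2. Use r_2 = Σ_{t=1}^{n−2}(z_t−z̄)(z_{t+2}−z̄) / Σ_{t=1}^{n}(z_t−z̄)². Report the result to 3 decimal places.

0.068

Mean z̄ = (3 − 10 + 6 − 12 + 0 + 9)/6 = -0.6667
Σ(z_t−z̄)(z_{t+2}−z̄) = (24.4444) + (105.7778) + (4.4444) + (-109.5556) = 25.1111
Denominator Σ(z_t−z̄)² = 367.3333
r_2 = 25.1111 / 367.3333 = 0.068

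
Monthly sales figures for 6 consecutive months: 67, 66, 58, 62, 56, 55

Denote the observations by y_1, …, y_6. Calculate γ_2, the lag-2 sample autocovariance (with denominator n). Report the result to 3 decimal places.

Mean ȳ = (67 + 66 + 58 + 62 + 56 + 55)/6 = 60.6667
Deviations: 6.3333, 5.3333, -2.6667, 1.3333, -4.6667, -5.6667
Σ_{t=1}^{4}(y_t−ȳ)(y_{t+2}−ȳ) = -4.8889
γ_2 = -4.8889 / 6 = -0.815

-0.815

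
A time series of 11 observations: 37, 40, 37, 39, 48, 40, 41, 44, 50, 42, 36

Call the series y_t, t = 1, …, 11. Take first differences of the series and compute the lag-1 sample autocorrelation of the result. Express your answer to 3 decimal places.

-0.178

First differences Δy: 3, -3, 2, 9, -8, 1, 3, 6, -8, -6
Mean of differences = -0.1000
Numerator Σ(Δy_t−Δȳ)(Δy_{t+1}−Δȳ) = -55.8100
Denominator Σ(Δy_t−Δȳ)² = 312.9000
r_1(Δy) = -55.8100 / 312.9000 = -0.178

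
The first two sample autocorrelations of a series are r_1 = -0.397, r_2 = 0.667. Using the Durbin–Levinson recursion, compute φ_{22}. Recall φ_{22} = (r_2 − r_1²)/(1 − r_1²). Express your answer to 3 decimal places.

0.605

φ_{22} = (r_2 − r_1²) / (1 − r_1²)
r_1² = (-0.397)² = 0.157609
Numerator = 0.667 − 0.1576 = 0.5094; denominator = 1 − 0.1576 = 0.8424
φ_{22} = 0.5094 / 0.8424 = 0.605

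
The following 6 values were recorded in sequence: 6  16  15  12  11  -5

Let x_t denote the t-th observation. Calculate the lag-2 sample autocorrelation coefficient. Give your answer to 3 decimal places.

Mean x̄ = (6 + 16 + 15 + 12 + 11 − 5)/6 = 9.1667
Numerator Σ_{t=1}^{4}(x_t−x̄)(x_{t+2}−x̄) = -28.5556
Denominator Σ(x_t−x̄)² = 302.8333
r_2 = -28.5556 / 302.8333 = -0.094

-0.094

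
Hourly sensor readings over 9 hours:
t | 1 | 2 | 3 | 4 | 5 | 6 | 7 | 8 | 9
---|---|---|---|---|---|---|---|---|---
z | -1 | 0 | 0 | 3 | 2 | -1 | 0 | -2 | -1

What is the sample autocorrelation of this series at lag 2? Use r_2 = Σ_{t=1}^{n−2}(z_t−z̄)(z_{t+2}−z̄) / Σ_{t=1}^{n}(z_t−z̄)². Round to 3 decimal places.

Mean z̄ = (-1 + 0 + 0 + 3 + 2 − 1 + 0 − 2 − 1)/9 = 0.0000
Numerator Σ_{t=1}^{7}(z_t−z̄)(z_{t+2}−z̄) = -1.0000
Denominator Σ(z_t−z̄)² = 20.0000
r_2 = -1.0000 / 20.0000 = -0.050

-0.050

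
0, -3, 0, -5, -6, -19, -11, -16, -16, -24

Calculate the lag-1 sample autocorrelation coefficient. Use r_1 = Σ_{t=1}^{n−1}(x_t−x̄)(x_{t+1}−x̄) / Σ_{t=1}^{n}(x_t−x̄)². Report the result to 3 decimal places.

Mean x̄ = (0 − 3 + 0 − 5 − 6 − 19 − 11 − 16 − 16 − 24)/10 = -10.0000
Numerator Σ_{t=1}^{9}(x_t−x̄)(x_{t+1}−x̄) = 309.0000
Denominator Σ(x_t−x̄)² = 640.0000
r_1 = 309.0000 / 640.0000 = 0.483

0.483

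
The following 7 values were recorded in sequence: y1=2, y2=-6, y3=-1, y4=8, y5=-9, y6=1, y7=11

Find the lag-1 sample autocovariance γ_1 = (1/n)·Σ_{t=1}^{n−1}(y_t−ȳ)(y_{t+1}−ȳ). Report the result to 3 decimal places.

Mean ȳ = (2 − 6 − 1 + 8 − 9 + 1 + 11)/7 = 0.8571
Σ_{t=1}^{6}(y_t−ȳ)(y_{t+1}−ȳ) = -78.7347
γ_1 = -78.7347 / 7 = -11.248

-11.248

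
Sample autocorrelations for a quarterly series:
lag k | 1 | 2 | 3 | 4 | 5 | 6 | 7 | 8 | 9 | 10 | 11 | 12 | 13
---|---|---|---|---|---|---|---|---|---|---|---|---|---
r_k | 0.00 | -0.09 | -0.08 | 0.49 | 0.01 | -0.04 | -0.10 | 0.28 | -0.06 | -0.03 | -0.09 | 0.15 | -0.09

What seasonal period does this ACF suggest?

The largest autocorrelation is r_4 = 0.49, with weaker echoes at lags 8 (0.28) and 12 (0.15); the remaining lags stay at or below 0.01.
The dominant spike at lag 4 indicates a seasonal period of 4.

4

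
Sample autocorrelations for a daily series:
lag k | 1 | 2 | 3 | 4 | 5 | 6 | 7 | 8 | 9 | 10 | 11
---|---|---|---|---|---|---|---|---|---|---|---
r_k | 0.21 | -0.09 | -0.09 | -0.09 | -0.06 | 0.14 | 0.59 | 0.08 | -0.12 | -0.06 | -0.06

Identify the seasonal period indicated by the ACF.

7

The largest autocorrelation is r_7 = 0.59; the remaining lags stay at or below 0.21.
The dominant spike at lag 7 indicates a seasonal period of 7.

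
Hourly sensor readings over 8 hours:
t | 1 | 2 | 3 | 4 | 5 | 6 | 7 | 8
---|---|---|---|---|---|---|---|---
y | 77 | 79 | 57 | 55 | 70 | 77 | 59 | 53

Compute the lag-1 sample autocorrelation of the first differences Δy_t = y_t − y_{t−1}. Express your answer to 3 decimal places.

-0.022

First differences Δy: 2, -22, -2, 15, 7, -18, -6
Mean of differences = -3.4286
Numerator Σ(Δy_t−Δȳ)(Δy_{t+1}−Δȳ) = -23.3265
Denominator Σ(Δy_t−Δȳ)² = 1043.7143
r_1(Δy) = -23.3265 / 1043.7143 = -0.022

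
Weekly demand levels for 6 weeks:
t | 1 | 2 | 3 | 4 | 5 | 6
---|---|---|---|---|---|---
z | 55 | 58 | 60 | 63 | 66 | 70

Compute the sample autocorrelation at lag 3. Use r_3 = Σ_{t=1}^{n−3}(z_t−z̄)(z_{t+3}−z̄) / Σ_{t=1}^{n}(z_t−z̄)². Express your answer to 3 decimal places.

-0.260

Mean z̄ = (55 + 58 + 60 + 63 + 66 + 70)/6 = 62.0000
Deviations from mean: -7.0000, -4.0000, -2.0000, 1.0000, 4.0000, 8.0000
Σ(z_t−z̄)(z_{t+3}−z̄) = (-7.0000) + (-16.0000) + (-16.0000) = -39.0000
Denominator Σ(z_t−z̄)² = 150.0000
r_3 = -39.0000 / 150.0000 = -0.260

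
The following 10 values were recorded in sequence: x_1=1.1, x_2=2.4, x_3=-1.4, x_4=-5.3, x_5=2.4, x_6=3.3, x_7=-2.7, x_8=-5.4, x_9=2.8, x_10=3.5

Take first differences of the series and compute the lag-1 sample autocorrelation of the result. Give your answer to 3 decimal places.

-0.094

First differences Δx: 1.3, -3.8, -3.9, 7.7, 0.9, -6.0, -2.7, 8.2, 0.7
Mean of differences = 0.2667
Numerator Σ(Δx_t−Δx̄)(Δx_{t+1}−Δx̄) = -18.9978
Denominator Σ(Δx_t−Δx̄)² = 201.8200
r_1(Δx) = -18.9978 / 201.8200 = -0.094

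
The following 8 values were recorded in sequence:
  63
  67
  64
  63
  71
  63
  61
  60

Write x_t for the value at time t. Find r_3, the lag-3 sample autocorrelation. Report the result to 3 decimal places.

-0.035

Mean x̄ = (63 + 67 + 64 + 63 + 71 + 63 + 61 + 60)/8 = 64.0000
Deviations from mean: -1.0000, 3.0000, 0.0000, -1.0000, 7.0000, -1.0000, -3.0000, -4.0000
Σ(x_t−x̄)(x_{t+3}−x̄) = (1.0000) + (21.0000) + (0.0000) + (3.0000) + (-28.0000) = -3.0000
Denominator Σ(x_t−x̄)² = 86.0000
r_3 = -3.0000 / 86.0000 = -0.035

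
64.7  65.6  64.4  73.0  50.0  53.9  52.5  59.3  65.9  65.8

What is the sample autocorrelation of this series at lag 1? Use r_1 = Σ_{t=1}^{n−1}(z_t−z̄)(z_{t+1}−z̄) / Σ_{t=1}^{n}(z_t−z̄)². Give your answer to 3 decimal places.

Mean z̄ = (64.7 + 65.6 + 64.4 + 73.0 + 50.0 + 53.9 + 52.5 + 59.3 + 65.9 + 65.8)/10 = 61.5100
Numerator Σ_{t=1}^{9}(z_t−z̄)(z_{t+1}−z̄) = 111.0239
Denominator Σ(z_t−z̄)² = 481.4090
r_1 = 111.0239 / 481.4090 = 0.231

0.231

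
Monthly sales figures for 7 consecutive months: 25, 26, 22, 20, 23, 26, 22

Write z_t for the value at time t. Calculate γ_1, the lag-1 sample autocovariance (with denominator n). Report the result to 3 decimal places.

Mean z̄ = (25 + 26 + 22 + 20 + 23 + 26 + 22)/7 = 23.4286
Σ_{t=1}^{6}(z_t−z̄)(z_{t+1}−z̄) = 1.9592
γ_1 = 1.9592 / 7 = 0.280

0.280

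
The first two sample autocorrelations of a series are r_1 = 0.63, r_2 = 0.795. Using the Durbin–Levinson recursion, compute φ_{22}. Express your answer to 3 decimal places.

0.660

φ_{22} = (r_2 − r_1²) / (1 − r_1²)
r_1² = (0.63)² = 0.3969
Numerator = 0.795 − 0.3969 = 0.3981; denominator = 1 − 0.3969 = 0.6031
φ_{22} = 0.3981 / 0.6031 = 0.660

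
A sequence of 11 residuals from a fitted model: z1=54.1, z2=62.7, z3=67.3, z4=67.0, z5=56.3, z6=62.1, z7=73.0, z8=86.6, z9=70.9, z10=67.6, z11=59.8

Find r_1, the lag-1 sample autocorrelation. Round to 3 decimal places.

0.346

Mean z̄ = (54.1 + 62.7 + 67.3 + 67.0 + 56.3 + 62.1 + 73.0 + 86.6 + 70.9 + 67.6 + 59.8)/11 = 66.1273
Numerator Σ_{t=1}^{10}(z_t−z̄)(z_{t+1}−z̄) = 277.6720
Denominator Σ(z_t−z̄)² = 802.6818
r_1 = 277.6720 / 802.6818 = 0.346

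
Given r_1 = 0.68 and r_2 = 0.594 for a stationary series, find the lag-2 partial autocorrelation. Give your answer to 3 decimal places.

0.245

φ_{22} = (r_2 − r_1²) / (1 − r_1²)
r_1² = (0.68)² = 0.4624
Numerator = 0.594 − 0.4624 = 0.1316; denominator = 1 − 0.4624 = 0.5376
φ_{22} = 0.1316 / 0.5376 = 0.245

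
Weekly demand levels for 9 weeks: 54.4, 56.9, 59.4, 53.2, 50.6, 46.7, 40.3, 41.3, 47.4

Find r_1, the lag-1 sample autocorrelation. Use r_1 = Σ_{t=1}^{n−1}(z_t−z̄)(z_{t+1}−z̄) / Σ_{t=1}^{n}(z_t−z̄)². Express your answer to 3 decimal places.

Mean z̄ = (54.4 + 56.9 + 59.4 + 53.2 + 50.6 + 46.7 + 40.3 + 41.3 + 47.4)/9 = 50.0222
Numerator Σ_{t=1}^{8}(z_t−z̄)(z_{t+1}−z̄) = 264.2951
Denominator Σ(z_t−z̄)² = 353.3556
r_1 = 264.2951 / 353.3556 = 0.748

0.748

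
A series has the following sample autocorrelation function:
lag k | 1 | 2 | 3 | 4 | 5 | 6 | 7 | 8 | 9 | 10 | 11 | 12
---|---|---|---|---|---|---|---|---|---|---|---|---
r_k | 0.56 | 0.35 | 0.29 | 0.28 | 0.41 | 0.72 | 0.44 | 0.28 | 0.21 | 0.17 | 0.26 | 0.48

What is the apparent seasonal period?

6

The largest autocorrelation is r_6 = 0.72; the remaining lags stay at or below 0.56. The elevated value at lag 1 (0.56), dropping to 0.35 at lag 2, reflects decaying short-term dependence rather than seasonality.
The dominant spike at lag 6 indicates a seasonal period of 6.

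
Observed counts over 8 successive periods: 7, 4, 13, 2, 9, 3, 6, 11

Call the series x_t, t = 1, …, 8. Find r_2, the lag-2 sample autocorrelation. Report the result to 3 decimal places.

0.270

Mean x̄ = (7 + 4 + 13 + 2 + 9 + 3 + 6 + 11)/8 = 6.8750
Deviations from mean: 0.1250, -2.8750, 6.1250, -4.8750, 2.1250, -3.8750, -0.8750, 4.1250
Numerator Σ_{t=1}^{6}(x_t−x̄)(x_{t+2}−x̄) = 28.8438
Denominator Σ(x_t−x̄)² = 106.8750
r_2 = 28.8438 / 106.8750 = 0.270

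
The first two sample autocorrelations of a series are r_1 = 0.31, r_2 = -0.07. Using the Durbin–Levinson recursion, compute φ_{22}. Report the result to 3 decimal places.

-0.184

φ_{22} = (r_2 − r_1²) / (1 − r_1²)
r_1² = (0.31)² = 0.0961
Numerator = -0.07 − 0.0961 = -0.1661; denominator = 1 − 0.0961 = 0.9039
φ_{22} = -0.1661 / 0.9039 = -0.184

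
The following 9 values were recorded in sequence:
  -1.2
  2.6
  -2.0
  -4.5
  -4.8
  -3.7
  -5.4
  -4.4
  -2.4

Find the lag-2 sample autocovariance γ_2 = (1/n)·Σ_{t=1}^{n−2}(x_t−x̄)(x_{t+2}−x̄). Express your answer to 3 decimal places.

-0.312

Mean x̄ = (-1.2 + 2.6 − 2.0 − 4.5 − 4.8 − 3.7 − 5.4 − 4.4 − 2.4)/9 = -2.8667
Σ_{t=1}^{7}(x_t−x̄)(x_{t+2}−x̄) = -2.8056
γ_2 = -2.8056 / 9 = -0.312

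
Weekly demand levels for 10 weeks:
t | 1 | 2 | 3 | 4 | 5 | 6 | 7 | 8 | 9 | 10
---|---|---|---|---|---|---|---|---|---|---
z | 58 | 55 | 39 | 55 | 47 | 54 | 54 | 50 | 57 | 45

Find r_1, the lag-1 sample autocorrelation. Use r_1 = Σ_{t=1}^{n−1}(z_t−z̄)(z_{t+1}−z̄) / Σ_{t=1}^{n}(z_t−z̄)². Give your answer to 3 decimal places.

Mean z̄ = (58 + 55 + 39 + 55 + 47 + 54 + 54 + 50 + 57 + 45)/10 = 51.4000
Numerator Σ_{t=1}^{9}(z_t−z̄)(z_{t+1}−z̄) = -133.3600
Denominator Σ(z_t−z̄)² = 330.4000
r_1 = -133.3600 / 330.4000 = -0.404

-0.404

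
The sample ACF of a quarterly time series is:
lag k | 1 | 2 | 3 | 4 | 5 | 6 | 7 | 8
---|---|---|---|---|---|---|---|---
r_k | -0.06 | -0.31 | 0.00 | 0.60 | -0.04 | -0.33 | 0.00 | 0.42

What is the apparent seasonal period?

4

The largest autocorrelation is r_4 = 0.60, with a weaker echo at lag 8 (0.42); the remaining lags stay at or below 0.00.
The dominant spike at lag 4 indicates a seasonal period of 4.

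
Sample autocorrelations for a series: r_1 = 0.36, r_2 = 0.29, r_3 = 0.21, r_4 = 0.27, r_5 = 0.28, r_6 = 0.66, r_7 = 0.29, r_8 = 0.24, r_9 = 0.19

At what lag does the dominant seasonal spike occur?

6

The largest autocorrelation is r_6 = 0.66; the remaining lags stay at or below 0.36. The elevated value at lag 1 (0.36), dropping to 0.29 at lag 2, reflects decaying short-term dependence rather than seasonality.
The dominant spike at lag 6 indicates a seasonal period of 6.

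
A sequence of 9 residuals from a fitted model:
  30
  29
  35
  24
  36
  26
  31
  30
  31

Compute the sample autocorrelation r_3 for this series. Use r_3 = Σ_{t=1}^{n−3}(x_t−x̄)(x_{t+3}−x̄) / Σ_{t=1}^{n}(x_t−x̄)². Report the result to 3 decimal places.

-0.305

Mean x̄ = (30 + 29 + 35 + 24 + 36 + 26 + 31 + 30 + 31)/9 = 30.2222
Σ(x_t−x̄)(x_{t+3}−x̄) = (1.3827) + (-7.0617) + (-20.1728) + (-4.8395) + (-1.2840) + (-3.2840) = -35.2593
Denominator Σ(x_t−x̄)² = 115.5556
r_3 = -35.2593 / 115.5556 = -0.305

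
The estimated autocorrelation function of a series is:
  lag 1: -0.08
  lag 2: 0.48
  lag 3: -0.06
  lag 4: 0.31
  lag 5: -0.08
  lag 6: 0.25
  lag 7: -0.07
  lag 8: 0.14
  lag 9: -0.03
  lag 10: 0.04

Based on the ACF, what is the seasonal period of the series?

2

The largest autocorrelation is r_2 = 0.48, with weaker echoes at lags 4 (0.31) and 6 (0.25); the remaining lags stay at or below 0.14.
The dominant spike at lag 2 indicates a seasonal period of 2.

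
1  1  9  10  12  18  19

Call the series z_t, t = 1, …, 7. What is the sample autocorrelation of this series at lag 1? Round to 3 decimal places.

Mean z̄ = (1 + 1 + 9 + 10 + 12 + 18 + 19)/7 = 10.0000
Deviations from mean: -9.0000, -9.0000, -1.0000, 0.0000, 2.0000, 8.0000, 9.0000
Numerator Σ_{t=1}^{6}(z_t−z̄)(z_{t+1}−z̄) = 178.0000
Denominator Σ(z_t−z̄)² = 312.0000
r_1 = 178.0000 / 312.0000 = 0.571

0.571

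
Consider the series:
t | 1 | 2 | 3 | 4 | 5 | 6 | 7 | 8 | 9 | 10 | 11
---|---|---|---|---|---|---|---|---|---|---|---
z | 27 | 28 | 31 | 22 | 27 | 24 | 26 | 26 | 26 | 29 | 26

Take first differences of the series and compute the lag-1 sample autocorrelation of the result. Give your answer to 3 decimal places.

First differences Δz: 1, 3, -9, 5, -3, 2, 0, 0, 3, -3
Mean of differences = -0.1000
Numerator Σ(Δz_t−Δz̄)(Δz_{t+1}−Δz̄) = -98.9100
Denominator Σ(Δz_t−Δz̄)² = 146.9000
r_1(Δz) = -98.9100 / 146.9000 = -0.673

-0.673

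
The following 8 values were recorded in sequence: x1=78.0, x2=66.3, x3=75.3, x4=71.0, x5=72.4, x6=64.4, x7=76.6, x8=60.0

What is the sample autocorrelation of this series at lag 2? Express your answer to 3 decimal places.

0.405

Mean x̄ = (78.0 + 66.3 + 75.3 + 71.0 + 72.4 + 64.4 + 76.6 + 60.0)/8 = 70.5000
Deviations from mean: 7.5000, -4.2000, 4.8000, 0.5000, 1.9000, -6.1000, 6.1000, -10.5000
Σ(x_t−x̄)(x_{t+2}−x̄) = (36.0000) + (-2.1000) + (9.1200) + (-3.0500) + (11.5900) + (64.0500) = 115.6100
Denominator Σ(x_t−x̄)² = 285.4600
r_2 = 115.6100 / 285.4600 = 0.405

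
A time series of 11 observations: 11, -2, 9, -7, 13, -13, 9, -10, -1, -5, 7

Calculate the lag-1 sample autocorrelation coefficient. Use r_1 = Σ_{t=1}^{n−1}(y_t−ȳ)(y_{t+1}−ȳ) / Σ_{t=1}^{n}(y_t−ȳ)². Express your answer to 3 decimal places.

-0.697

Mean ȳ = (11 − 2 + 9 − 7 + 13 − 13 + 9 − 10 − 1 − 5 + 7)/11 = 1.0000
Numerator Σ_{t=1}^{10}(y_t−ȳ)(y_{t+1}−ȳ) = -584.0000
Denominator Σ(y_t−ȳ)² = 838.0000
r_1 = -584.0000 / 838.0000 = -0.697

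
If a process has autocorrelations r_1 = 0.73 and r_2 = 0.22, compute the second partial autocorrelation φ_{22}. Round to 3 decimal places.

-0.670

φ_{22} = (r_2 − r_1²) / (1 − r_1²)
r_1² = (0.73)² = 0.5329
Numerator = 0.22 − 0.5329 = -0.3129; denominator = 1 − 0.5329 = 0.4671
φ_{22} = -0.3129 / 0.4671 = -0.670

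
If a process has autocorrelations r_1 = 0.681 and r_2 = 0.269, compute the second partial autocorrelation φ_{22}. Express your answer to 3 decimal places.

-0.363

φ_{22} = (r_2 − r_1²) / (1 − r_1²)
r_1² = (0.681)² = 0.463761
Numerator = 0.269 − 0.4638 = -0.1948; denominator = 1 − 0.4638 = 0.5362
φ_{22} = -0.1948 / 0.5362 = -0.363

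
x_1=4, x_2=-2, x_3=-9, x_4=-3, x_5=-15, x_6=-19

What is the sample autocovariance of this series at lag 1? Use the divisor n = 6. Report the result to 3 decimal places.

16.759

Mean x̄ = (4 − 2 − 9 − 3 − 15 − 19)/6 = -7.3333
Σ_{t=1}^{5}(x_t−x̄)(x_{t+1}−x̄) = 100.5556
γ_1 = 100.5556 / 6 = 16.759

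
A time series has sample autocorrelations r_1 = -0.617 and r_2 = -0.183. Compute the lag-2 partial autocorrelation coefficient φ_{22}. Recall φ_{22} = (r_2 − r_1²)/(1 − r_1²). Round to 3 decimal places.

-0.910

φ_{22} = (r_2 − r_1²) / (1 − r_1²)
r_1² = (-0.617)² = 0.380689
Numerator = -0.183 − 0.3807 = -0.5637; denominator = 1 − 0.3807 = 0.6193
φ_{22} = -0.5637 / 0.6193 = -0.910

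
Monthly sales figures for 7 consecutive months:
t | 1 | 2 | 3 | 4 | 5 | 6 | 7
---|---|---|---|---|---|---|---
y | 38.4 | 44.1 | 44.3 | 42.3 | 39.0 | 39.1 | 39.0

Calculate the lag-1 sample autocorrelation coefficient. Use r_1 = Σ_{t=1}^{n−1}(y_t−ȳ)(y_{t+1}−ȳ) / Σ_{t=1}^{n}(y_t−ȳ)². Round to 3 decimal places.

0.294

Mean ȳ = (38.4 + 44.1 + 44.3 + 42.3 + 39.0 + 39.1 + 39.0)/7 = 40.8857
Deviations from mean: -2.4857, 3.2143, 3.4143, 1.4143, -1.8857, -1.7857, -1.8857
Numerator Σ_{t=1}^{6}(y_t−ȳ)(y_{t+1}−ȳ) = 11.8812
Denominator Σ(y_t−ȳ)² = 40.4686
r_1 = 11.8812 / 40.4686 = 0.294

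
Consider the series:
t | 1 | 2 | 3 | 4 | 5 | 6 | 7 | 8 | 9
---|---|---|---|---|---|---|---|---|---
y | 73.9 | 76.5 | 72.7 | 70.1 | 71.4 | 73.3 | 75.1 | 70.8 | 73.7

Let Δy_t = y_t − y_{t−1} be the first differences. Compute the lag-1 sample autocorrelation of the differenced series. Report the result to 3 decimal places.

First differences Δy: 2.6, -3.8, -2.6, 1.3, 1.9, 1.8, -4.3, 2.9
Mean of differences = -0.0250
Numerator Σ(Δy_t−Δȳ)(Δy_{t+1}−Δȳ) = -17.8431
Denominator Σ(Δy_t−Δȳ)² = 63.3950
r_1(Δy) = -17.8431 / 63.3950 = -0.281

-0.281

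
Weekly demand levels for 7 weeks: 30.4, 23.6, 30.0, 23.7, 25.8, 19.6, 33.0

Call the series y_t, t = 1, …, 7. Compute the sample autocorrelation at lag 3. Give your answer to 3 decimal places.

-0.381

Mean ȳ = (30.4 + 23.6 + 30.0 + 23.7 + 25.8 + 19.6 + 33.0)/7 = 26.5857
Deviations from mean: 3.8143, -2.9857, 3.4143, -2.8857, -0.7857, -6.9857, 6.4143
Σ(y_t−ȳ)(y_{t+3}−ȳ) = (-11.0069) + (2.3459) + (-23.8512) + (-18.5098) = -51.0220
Denominator Σ(y_t−ȳ)² = 134.0086
r_3 = -51.0220 / 134.0086 = -0.381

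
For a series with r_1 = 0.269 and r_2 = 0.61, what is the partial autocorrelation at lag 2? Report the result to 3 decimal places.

φ_{22} = (r_2 − r_1²) / (1 − r_1²)
r_1² = (0.269)² = 0.072361
Numerator = 0.61 − 0.0724 = 0.5376; denominator = 1 − 0.0724 = 0.9276
φ_{22} = 0.5376 / 0.9276 = 0.580

0.580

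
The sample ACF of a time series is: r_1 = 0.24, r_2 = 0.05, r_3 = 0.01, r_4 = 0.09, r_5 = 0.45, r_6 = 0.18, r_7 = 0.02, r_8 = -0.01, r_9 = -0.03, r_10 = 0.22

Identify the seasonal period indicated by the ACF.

The largest autocorrelation is r_5 = 0.45; the remaining lags stay at or below 0.24. The elevated value at lag 1 (0.24), dropping to 0.05 at lag 2, reflects decaying short-term dependence rather than seasonality.
The dominant spike at lag 5 indicates a seasonal period of 5.

5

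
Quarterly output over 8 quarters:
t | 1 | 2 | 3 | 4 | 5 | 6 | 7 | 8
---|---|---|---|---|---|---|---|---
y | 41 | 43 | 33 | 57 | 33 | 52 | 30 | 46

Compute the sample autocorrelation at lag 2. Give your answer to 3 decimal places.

Mean ȳ = (41 + 43 + 33 + 57 + 33 + 52 + 30 + 46)/8 = 41.8750
Deviations from mean: -0.8750, 1.1250, -8.8750, 15.1250, -8.8750, 10.1250, -11.8750, 4.1250
Numerator Σ_{t=1}^{6}(y_t−ȳ)(y_{t+2}−ȳ) = 403.8438
Denominator Σ(y_t−ȳ)² = 648.8750
r_2 = 403.8438 / 648.8750 = 0.622

0.622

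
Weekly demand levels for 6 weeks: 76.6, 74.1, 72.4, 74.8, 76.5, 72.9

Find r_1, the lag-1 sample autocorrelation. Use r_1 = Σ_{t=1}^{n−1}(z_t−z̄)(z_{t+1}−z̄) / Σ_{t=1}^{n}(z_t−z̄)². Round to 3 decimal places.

-0.206

Mean z̄ = (76.6 + 74.1 + 72.4 + 74.8 + 76.5 + 72.9)/6 = 74.5500
Deviations from mean: 2.0500, -0.4500, -2.1500, 0.2500, 1.9500, -1.6500
Numerator Σ_{t=1}^{5}(z_t−z̄)(z_{t+1}−z̄) = -3.2225
Denominator Σ(z_t−z̄)² = 15.6150
r_1 = -3.2225 / 15.6150 = -0.206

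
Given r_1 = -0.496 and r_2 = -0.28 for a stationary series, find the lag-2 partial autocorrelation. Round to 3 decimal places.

-0.698

φ_{22} = (r_2 − r_1²) / (1 − r_1²)
r_1² = (-0.496)² = 0.246016
Numerator = -0.28 − 0.2460 = -0.5260; denominator = 1 − 0.2460 = 0.7540
φ_{22} = -0.5260 / 0.7540 = -0.698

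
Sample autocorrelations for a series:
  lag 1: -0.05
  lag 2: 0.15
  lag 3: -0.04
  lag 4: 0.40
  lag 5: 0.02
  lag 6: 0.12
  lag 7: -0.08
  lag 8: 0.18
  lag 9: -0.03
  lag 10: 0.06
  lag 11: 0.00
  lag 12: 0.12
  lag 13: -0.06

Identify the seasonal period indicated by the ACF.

The largest autocorrelation is r_4 = 0.40, with a weaker echo at lag 8 (0.18); the remaining lags stay at or below 0.15.
The dominant spike at lag 4 indicates a seasonal period of 4.

4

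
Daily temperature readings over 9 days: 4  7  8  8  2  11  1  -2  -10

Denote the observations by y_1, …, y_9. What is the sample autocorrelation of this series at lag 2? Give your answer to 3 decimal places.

0.135

Mean ȳ = (4 + 7 + 8 + 8 + 2 + 11 + 1 − 2 − 10)/9 = 3.2222
Numerator Σ_{t=1}^{7}(y_t−ȳ)(y_{t+2}−ȳ) = 44.5679
Denominator Σ(y_t−ȳ)² = 329.5556
r_2 = 44.5679 / 329.5556 = 0.135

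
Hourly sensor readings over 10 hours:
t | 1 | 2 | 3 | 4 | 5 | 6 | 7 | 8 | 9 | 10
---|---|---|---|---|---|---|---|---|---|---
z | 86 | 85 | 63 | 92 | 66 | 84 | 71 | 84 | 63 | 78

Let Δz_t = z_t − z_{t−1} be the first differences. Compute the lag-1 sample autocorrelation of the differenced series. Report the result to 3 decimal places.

First differences Δz: -1, -22, 29, -26, 18, -13, 13, -21, 15
Mean of differences = -0.8889
Numerator Σ(Δz_t−Δz̄)(Δz_{t+1}−Δz̄) = -2849.3457
Denominator Σ(Δz_t−Δz̄)² = 3322.8889
r_1(Δz) = -2849.3457 / 3322.8889 = -0.857

-0.857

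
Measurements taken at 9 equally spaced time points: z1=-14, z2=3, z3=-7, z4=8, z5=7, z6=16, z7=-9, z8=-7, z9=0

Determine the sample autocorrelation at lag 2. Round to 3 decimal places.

Mean z̄ = (-14 + 3 − 7 + 8 + 7 + 16 − 9 − 7 + 0)/9 = -0.3333
Σ(z_t−z̄)(z_{t+2}−z̄) = (91.1111) + (27.7778) + (-48.8889) + (136.1111) + (-63.5556) + (-108.8889) + (-2.8889) = 30.7778
Denominator Σ(z_t−z̄)² = 752.0000
r_2 = 30.7778 / 752.0000 = 0.041

0.041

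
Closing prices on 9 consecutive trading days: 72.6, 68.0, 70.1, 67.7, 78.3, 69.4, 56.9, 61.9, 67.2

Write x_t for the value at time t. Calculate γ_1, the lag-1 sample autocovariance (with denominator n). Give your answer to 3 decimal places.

7.532

Mean x̄ = (72.6 + 68.0 + 70.1 + 67.7 + 78.3 + 69.4 + 56.9 + 61.9 + 67.2)/9 = 68.0111
Σ_{t=1}^{8}(x_t−x̄)(x_{t+1}−x̄) = 67.7910
γ_1 = 67.7910 / 9 = 7.532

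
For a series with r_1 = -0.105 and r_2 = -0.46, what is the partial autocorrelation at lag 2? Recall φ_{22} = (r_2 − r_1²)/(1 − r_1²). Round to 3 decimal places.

φ_{22} = (r_2 − r_1²) / (1 − r_1²)
r_1² = (-0.105)² = 0.011025
Numerator = -0.46 − 0.0110 = -0.4710; denominator = 1 − 0.0110 = 0.9890
φ_{22} = -0.4710 / 0.9890 = -0.476

-0.476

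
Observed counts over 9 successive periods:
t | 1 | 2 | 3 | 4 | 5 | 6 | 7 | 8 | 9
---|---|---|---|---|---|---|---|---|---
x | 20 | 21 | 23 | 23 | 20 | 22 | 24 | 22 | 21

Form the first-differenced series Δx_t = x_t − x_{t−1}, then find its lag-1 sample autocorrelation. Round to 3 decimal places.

-0.080

First differences Δx: 1, 2, 0, -3, 2, 2, -2, -1
Mean of differences = 0.1250
Numerator Σ(Δx_t−Δx̄)(Δx_{t+1}−Δx̄) = -2.1406
Denominator Σ(Δx_t−Δx̄)² = 26.8750
r_1(Δx) = -2.1406 / 26.8750 = -0.080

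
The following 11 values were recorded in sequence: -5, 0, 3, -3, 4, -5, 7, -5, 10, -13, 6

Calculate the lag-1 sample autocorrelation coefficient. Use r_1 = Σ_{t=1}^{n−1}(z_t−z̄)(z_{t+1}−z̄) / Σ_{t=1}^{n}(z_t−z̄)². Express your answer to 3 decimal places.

Mean z̄ = (-5 + 0 + 3 − 3 + 4 − 5 + 7 − 5 + 10 − 13 + 6)/11 = -0.0909
Numerator Σ_{t=1}^{10}(z_t−z̄)(z_{t+1}−z̄) = -369.1901
Denominator Σ(z_t−z̄)² = 462.9091
r_1 = -369.1901 / 462.9091 = -0.798

-0.798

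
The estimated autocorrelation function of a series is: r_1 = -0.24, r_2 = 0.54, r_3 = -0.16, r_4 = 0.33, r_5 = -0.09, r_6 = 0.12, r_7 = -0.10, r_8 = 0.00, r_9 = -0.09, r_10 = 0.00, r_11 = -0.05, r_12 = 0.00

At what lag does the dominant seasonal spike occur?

The largest autocorrelation is r_2 = 0.54, with a weaker echo at lag 4 (0.33); the remaining lags stay at or below 0.12.
The dominant spike at lag 2 indicates a seasonal period of 2.

2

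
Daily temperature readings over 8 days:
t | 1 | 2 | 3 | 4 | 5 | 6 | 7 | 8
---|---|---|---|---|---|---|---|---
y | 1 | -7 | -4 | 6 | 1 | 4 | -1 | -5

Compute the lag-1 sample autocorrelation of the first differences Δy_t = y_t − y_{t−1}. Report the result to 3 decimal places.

First differences Δy: -8, 3, 10, -5, 3, -5, -4
Mean of differences = -0.8571
Numerator Σ(Δy_t−Δȳ)(Δy_{t+1}−Δȳ) = -49.5918
Denominator Σ(Δy_t−Δȳ)² = 242.8571
r_1(Δy) = -49.5918 / 242.8571 = -0.204

-0.204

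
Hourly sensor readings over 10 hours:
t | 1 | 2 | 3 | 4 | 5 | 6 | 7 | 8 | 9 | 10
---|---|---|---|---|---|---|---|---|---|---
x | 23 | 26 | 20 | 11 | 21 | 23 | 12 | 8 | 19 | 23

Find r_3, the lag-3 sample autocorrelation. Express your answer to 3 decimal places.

Mean x̄ = (23 + 26 + 20 + 11 + 21 + 23 + 12 + 8 + 19 + 23)/10 = 18.6000
Σ(x_t−x̄)(x_{t+3}−x̄) = (-33.4400) + (17.7600) + (6.1600) + (50.1600) + (-25.4400) + (1.7600) + (-29.0400) = -12.0800
Denominator Σ(x_t−x̄)² = 334.4000
r_3 = -12.0800 / 334.4000 = -0.036

-0.036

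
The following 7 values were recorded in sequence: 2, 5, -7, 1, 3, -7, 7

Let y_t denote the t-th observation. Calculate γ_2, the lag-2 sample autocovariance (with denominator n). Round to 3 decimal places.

Mean ȳ = (2 + 5 − 7 + 1 + 3 − 7 + 7)/7 = 0.5714
Deviations: 1.4286, 4.4286, -7.5714, 0.4286, 2.4286, -7.5714, 6.4286
Σ_{t=1}^{5}(y_t−ȳ)(y_{t+2}−ȳ) = -14.9388
γ_2 = -14.9388 / 7 = -2.134

-2.134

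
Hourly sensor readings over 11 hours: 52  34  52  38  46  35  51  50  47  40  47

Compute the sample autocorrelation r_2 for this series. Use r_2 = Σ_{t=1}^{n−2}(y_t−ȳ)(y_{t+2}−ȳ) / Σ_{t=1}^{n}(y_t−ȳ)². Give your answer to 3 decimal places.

Mean ȳ = (52 + 34 + 52 + 38 + 46 + 35 + 51 + 50 + 47 + 40 + 47)/11 = 44.7273
Numerator Σ_{t=1}^{9}(y_t−ȳ)(y_{t+2}−ȳ) = 150.9421
Denominator Σ(y_t−ȳ)² = 462.1818
r_2 = 150.9421 / 462.1818 = 0.327

0.327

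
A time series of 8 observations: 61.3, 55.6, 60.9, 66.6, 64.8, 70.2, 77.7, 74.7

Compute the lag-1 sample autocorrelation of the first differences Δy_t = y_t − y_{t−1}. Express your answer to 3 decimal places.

-0.290

First differences Δy: -5.7, 5.3, 5.7, -1.8, 5.4, 7.5, -3.0
Mean of differences = 1.9143
Numerator Σ(Δy_t−Δȳ)(Δy_{t+1}−Δȳ) = -47.9502
Denominator Σ(Δy_t−Δȳ)² = 165.0686
r_1(Δy) = -47.9502 / 165.0686 = -0.290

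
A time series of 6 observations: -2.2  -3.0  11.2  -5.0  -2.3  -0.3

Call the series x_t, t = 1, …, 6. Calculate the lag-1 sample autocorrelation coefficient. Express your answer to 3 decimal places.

-0.417

Mean x̄ = (-2.2 − 3.0 + 11.2 − 5.0 − 2.3 − 0.3)/6 = -0.2667
Deviations from mean: -1.9333, -2.7333, 11.4667, -4.7333, -2.0333, -0.0333
Σ(x_t−x̄)(x_{t+1}−x̄) = (5.2844) + (-31.3422) + (-54.2756) + (9.6244) + (0.0678) = -70.6411
Denominator Σ(x_t−x̄)² = 169.2333
r_1 = -70.6411 / 169.2333 = -0.417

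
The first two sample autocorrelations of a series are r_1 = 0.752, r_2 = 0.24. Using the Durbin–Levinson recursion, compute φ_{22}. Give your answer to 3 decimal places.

-0.749

φ_{22} = (r_2 − r_1²) / (1 − r_1²)
r_1² = (0.752)² = 0.565504
Numerator = 0.24 − 0.5655 = -0.3255; denominator = 1 − 0.5655 = 0.4345
φ_{22} = -0.3255 / 0.4345 = -0.749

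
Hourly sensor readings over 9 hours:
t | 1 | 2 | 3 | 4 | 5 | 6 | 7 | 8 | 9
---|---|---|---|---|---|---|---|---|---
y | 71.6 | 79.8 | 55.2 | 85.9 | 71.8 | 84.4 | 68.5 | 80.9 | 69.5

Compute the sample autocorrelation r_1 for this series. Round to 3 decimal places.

Mean ȳ = (71.6 + 79.8 + 55.2 + 85.9 + 71.8 + 84.4 + 68.5 + 80.9 + 69.5)/9 = 74.1778
Numerator Σ_{t=1}^{8}(y_t−ȳ)(y_{t+1}−ȳ) = -523.4827
Denominator Σ(y_t−ȳ)² = 745.2756
r_1 = -523.4827 / 745.2756 = -0.702

-0.702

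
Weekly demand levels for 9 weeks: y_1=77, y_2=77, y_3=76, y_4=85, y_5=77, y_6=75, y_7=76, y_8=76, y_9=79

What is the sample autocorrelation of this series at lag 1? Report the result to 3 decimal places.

-0.124

Mean ȳ = (77 + 77 + 76 + 85 + 77 + 75 + 76 + 76 + 79)/9 = 77.5556
Numerator Σ_{t=1}^{8}(y_t−ȳ)(y_{t+1}−ȳ) = -8.9753
Denominator Σ(y_t−ȳ)² = 72.2222
r_1 = -8.9753 / 72.2222 = -0.124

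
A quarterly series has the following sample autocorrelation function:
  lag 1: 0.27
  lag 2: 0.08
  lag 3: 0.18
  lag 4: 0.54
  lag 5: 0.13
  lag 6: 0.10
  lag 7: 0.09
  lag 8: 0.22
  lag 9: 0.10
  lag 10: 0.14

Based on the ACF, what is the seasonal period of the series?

The largest autocorrelation is r_4 = 0.54; the remaining lags stay at or below 0.27. The elevated value at lag 1 (0.27), dropping to 0.08 at lag 2, reflects decaying short-term dependence rather than seasonality.
The dominant spike at lag 4 indicates a seasonal period of 4.

4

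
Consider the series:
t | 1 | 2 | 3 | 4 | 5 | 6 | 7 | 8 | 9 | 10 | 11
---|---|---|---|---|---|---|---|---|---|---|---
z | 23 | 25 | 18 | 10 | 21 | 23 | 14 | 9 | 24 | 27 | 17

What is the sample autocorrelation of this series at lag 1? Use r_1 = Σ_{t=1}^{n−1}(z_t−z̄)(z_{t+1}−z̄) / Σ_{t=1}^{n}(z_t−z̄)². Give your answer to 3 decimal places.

Mean z̄ = (23 + 25 + 18 + 10 + 21 + 23 + 14 + 9 + 24 + 27 + 17)/11 = 19.1818
Numerator Σ_{t=1}^{10}(z_t−z̄)(z_{t+1}−z̄) = 20.9669
Denominator Σ(z_t−z̄)² = 371.6364
r_1 = 20.9669 / 371.6364 = 0.056

0.056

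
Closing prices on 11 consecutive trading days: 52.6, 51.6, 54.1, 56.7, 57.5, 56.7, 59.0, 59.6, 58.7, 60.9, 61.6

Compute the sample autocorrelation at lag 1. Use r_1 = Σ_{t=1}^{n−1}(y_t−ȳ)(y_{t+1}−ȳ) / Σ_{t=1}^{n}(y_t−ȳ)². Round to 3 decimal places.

0.684

Mean ȳ = (52.6 + 51.6 + 54.1 + 56.7 + 57.5 + 56.7 + 59.0 + 59.6 + 58.7 + 60.9 + 61.6)/11 = 57.1818
Numerator Σ_{t=1}^{10}(y_t−ȳ)(y_{t+1}−ȳ) = 73.2197
Denominator Σ(y_t−ȳ)² = 107.0164
r_1 = 73.2197 / 107.0164 = 0.684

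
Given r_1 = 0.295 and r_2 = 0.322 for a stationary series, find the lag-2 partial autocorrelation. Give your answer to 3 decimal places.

0.257

φ_{22} = (r_2 − r_1²) / (1 − r_1²)
r_1² = (0.295)² = 0.087025
Numerator = 0.322 − 0.0870 = 0.2350; denominator = 1 − 0.0870 = 0.9130
φ_{22} = 0.2350 / 0.9130 = 0.257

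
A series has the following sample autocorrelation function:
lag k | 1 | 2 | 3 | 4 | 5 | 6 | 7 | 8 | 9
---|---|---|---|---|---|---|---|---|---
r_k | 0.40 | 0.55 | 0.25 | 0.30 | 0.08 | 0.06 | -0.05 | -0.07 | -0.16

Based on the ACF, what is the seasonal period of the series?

2

The largest autocorrelation is r_2 = 0.55; the remaining lags stay at or below 0.40.
The dominant spike at lag 2 indicates a seasonal period of 2.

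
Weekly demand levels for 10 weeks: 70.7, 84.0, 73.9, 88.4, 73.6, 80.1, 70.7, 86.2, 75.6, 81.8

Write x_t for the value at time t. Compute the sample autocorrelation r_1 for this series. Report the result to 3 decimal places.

Mean x̄ = (70.7 + 84.0 + 73.9 + 88.4 + 73.6 + 80.1 + 70.7 + 86.2 + 75.6 + 81.8)/10 = 78.5000
Numerator Σ_{t=1}^{9}(x_t−x̄)(x_{t+1}−x̄) = -274.5300
Denominator Σ(x_t−x̄)² = 376.2600
r_1 = -274.5300 / 376.2600 = -0.730

-0.730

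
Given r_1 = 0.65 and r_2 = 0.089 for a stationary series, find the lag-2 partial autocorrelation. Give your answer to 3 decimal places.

φ_{22} = (r_2 − r_1²) / (1 − r_1²)
r_1² = (0.65)² = 0.4225
Numerator = 0.089 − 0.4225 = -0.3335; denominator = 1 − 0.4225 = 0.5775
φ_{22} = -0.3335 / 0.5775 = -0.577

-0.577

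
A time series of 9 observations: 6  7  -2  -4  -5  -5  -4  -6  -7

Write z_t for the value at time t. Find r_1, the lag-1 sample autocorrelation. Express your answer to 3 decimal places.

Mean z̄ = (6 + 7 − 2 − 4 − 5 − 5 − 4 − 6 − 7)/9 = -2.2222
Numerator Σ_{t=1}^{8}(z_t−z̄)(z_{t+1}−z̄) = 119.8395
Denominator Σ(z_t−z̄)² = 211.5556
r_1 = 119.8395 / 211.5556 = 0.566

0.566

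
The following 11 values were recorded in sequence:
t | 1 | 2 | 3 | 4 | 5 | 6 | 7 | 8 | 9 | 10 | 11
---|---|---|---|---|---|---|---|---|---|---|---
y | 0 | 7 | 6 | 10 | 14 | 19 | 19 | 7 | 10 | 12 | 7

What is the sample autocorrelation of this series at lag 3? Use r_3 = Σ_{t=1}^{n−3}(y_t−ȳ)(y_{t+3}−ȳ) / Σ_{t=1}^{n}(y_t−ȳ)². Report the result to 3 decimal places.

-0.107

Mean ȳ = (0 + 7 + 6 + 10 + 14 + 19 + 19 + 7 + 10 + 12 + 7)/11 = 10.0909
Numerator Σ_{t=1}^{8}(y_t−ȳ)(y_{t+3}−ȳ) = -34.7521
Denominator Σ(y_t−ȳ)² = 324.9091
r_3 = -34.7521 / 324.9091 = -0.107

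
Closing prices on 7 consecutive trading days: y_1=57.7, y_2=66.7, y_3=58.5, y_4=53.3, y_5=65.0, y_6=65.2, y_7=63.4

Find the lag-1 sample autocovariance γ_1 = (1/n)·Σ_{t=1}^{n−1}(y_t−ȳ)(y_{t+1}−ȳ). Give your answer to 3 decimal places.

-2.767

Mean ȳ = (57.7 + 66.7 + 58.5 + 53.3 + 65.0 + 65.2 + 63.4)/7 = 61.4000
Σ_{t=1}^{6}(y_t−ȳ)(y_{t+1}−ȳ) = -19.3700
γ_1 = -19.3700 / 7 = -2.767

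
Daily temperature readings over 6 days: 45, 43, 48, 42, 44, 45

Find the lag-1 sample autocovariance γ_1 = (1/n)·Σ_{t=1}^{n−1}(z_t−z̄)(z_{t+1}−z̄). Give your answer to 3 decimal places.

-2.292

Mean z̄ = (45 + 43 + 48 + 42 + 44 + 45)/6 = 44.5000
Deviations: 0.5000, -1.5000, 3.5000, -2.5000, -0.5000, 0.5000
Σ_{t=1}^{5}(z_t−z̄)(z_{t+1}−z̄) = -13.7500
γ_1 = -13.7500 / 6 = -2.292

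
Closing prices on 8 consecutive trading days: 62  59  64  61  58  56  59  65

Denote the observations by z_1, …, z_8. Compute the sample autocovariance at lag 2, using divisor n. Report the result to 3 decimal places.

-2.875

Mean z̄ = (62 + 59 + 64 + 61 + 58 + 56 + 59 + 65)/8 = 60.5000
Σ_{t=1}^{6}(z_t−z̄)(z_{t+2}−z̄) = -23.0000
γ_2 = -23.0000 / 8 = -2.875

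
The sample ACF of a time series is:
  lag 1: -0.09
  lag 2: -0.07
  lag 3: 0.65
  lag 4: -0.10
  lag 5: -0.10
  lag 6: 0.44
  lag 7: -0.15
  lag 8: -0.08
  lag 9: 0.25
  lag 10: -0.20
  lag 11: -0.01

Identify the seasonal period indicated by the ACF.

3

The largest autocorrelation is r_3 = 0.65, with weaker echoes at lags 6 (0.44) and 9 (0.25); the remaining lags stay at or below -0.01.
The dominant spike at lag 3 indicates a seasonal period of 3.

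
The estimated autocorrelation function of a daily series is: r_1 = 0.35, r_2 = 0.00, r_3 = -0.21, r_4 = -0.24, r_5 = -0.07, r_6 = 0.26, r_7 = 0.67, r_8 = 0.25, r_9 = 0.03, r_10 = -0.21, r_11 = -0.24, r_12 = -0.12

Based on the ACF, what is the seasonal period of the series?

The largest autocorrelation is r_7 = 0.67; the remaining lags stay at or below 0.35. The elevated value at lag 1 (0.35), dropping to 0.00 at lag 2, reflects decaying short-term dependence rather than seasonality.
The dominant spike at lag 7 indicates a seasonal period of 7.

7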